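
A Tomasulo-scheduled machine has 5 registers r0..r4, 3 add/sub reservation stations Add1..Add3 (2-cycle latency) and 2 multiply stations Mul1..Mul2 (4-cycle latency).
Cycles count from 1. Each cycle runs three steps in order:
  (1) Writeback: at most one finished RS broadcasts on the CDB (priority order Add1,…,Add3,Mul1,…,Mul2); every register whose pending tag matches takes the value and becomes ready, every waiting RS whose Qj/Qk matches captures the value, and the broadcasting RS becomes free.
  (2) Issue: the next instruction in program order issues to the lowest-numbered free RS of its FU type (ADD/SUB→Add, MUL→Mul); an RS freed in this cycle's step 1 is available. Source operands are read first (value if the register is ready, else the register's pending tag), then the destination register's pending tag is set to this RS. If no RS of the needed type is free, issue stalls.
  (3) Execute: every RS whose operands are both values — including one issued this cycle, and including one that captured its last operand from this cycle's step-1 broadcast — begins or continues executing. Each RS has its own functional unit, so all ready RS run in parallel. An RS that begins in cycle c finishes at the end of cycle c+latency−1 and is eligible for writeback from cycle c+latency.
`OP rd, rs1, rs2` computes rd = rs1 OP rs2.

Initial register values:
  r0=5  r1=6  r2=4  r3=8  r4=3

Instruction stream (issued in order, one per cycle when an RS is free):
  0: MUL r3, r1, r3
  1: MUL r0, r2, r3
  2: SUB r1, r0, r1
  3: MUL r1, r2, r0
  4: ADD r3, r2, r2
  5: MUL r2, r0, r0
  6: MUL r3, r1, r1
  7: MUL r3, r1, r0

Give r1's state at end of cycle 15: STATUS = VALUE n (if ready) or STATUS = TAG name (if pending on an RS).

STATUS = VALUE 768

cycle 1: issue MUL r3<-Mul1 // r0:5,r1:6,r2:4,r3:Mul1,r4:3
cycle 2: issue MUL r0<-Mul2 // r0:Mul2,r1:6,r2:4,r3:Mul1,r4:3
cycle 3: issue SUB r1<-Add1 // r0:Mul2,r1:Add1,r2:4,r3:Mul1,r4:3
cycle 4: stall // r0:Mul2,r1:Add1,r2:4,r3:Mul1,r4:3
cycle 5: CDB Mul1=48; issue MUL r1<-Mul1 // r0:Mul2,r1:Mul1,r2:4,r3:48,r4:3
cycle 6: issue ADD r3<-Add2 // r0:Mul2,r1:Mul1,r2:4,r3:Add2,r4:3
cycle 7: stall // r0:Mul2,r1:Mul1,r2:4,r3:Add2,r4:3
cycle 8: CDB Add2=8; stall // r0:Mul2,r1:Mul1,r2:4,r3:8,r4:3
cycle 9: CDB Mul2=192; issue MUL r2<-Mul2 // r0:192,r1:Mul1,r2:Mul2,r3:8,r4:3
cycle 10: stall // r0:192,r1:Mul1,r2:Mul2,r3:8,r4:3
cycle 11: CDB Add1=186; stall // r0:192,r1:Mul1,r2:Mul2,r3:8,r4:3
cycle 12: stall // r0:192,r1:Mul1,r2:Mul2,r3:8,r4:3
cycle 13: CDB Mul1=768; issue MUL r3<-Mul1 // r0:192,r1:768,r2:Mul2,r3:Mul1,r4:3
cycle 14: CDB Mul2=36864; issue MUL r3<-Mul2 // r0:192,r1:768,r2:36864,r3:Mul2,r4:3
cycle 15: - // r0:192,r1:768,r2:36864,r3:Mul2,r4:3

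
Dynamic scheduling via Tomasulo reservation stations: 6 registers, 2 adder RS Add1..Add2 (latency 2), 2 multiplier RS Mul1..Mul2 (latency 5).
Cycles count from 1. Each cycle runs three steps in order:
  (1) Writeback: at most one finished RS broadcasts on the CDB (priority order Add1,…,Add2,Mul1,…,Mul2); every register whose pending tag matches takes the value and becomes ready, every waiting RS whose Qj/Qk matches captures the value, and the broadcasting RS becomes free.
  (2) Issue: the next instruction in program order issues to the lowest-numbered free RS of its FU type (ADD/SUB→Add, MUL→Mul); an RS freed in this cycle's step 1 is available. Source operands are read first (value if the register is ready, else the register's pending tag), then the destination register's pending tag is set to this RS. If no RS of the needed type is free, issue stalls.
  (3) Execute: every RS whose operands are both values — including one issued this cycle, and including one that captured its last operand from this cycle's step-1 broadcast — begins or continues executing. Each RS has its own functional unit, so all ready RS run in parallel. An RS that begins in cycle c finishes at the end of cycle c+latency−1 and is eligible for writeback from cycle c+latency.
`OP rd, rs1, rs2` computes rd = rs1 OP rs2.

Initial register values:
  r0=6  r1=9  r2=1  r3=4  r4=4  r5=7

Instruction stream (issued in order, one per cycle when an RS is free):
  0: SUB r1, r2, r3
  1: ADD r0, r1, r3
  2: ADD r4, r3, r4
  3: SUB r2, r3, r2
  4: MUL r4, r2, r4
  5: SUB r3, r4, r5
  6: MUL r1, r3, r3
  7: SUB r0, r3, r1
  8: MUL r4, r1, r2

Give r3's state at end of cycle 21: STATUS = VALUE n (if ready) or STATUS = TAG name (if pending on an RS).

STATUS = VALUE 17

  c1: issue SUB r1<-Add1  regs: r0:6,r1:Add1,r2:1,r3:4,r4:4,r5:7
  c2: issue ADD r0<-Add2  regs: r0:Add2,r1:Add1,r2:1,r3:4,r4:4,r5:7
  c3: CDB Add1=-3; issue ADD r4<-Add1  regs: r0:Add2,r1:-3,r2:1,r3:4,r4:Add1,r5:7
  c4: stall  regs: r0:Add2,r1:-3,r2:1,r3:4,r4:Add1,r5:7
  c5: CDB Add1=8; issue SUB r2<-Add1  regs: r0:Add2,r1:-3,r2:Add1,r3:4,r4:8,r5:7
  c6: CDB Add2=1; issue MUL r4<-Mul1  regs: r0:1,r1:-3,r2:Add1,r3:4,r4:Mul1,r5:7
  c7: CDB Add1=3; issue SUB r3<-Add1  regs: r0:1,r1:-3,r2:3,r3:Add1,r4:Mul1,r5:7
  c8: issue MUL r1<-Mul2  regs: r0:1,r1:Mul2,r2:3,r3:Add1,r4:Mul1,r5:7
  c9: issue SUB r0<-Add2  regs: r0:Add2,r1:Mul2,r2:3,r3:Add1,r4:Mul1,r5:7
  c10: stall  regs: r0:Add2,r1:Mul2,r2:3,r3:Add1,r4:Mul1,r5:7
  c11: stall  regs: r0:Add2,r1:Mul2,r2:3,r3:Add1,r4:Mul1,r5:7
  c12: CDB Mul1=24; issue MUL r4<-Mul1  regs: r0:Add2,r1:Mul2,r2:3,r3:Add1,r4:Mul1,r5:7
  c13: -  regs: r0:Add2,r1:Mul2,r2:3,r3:Add1,r4:Mul1,r5:7
  c14: CDB Add1=17  regs: r0:Add2,r1:Mul2,r2:3,r3:17,r4:Mul1,r5:7
  c15: -  regs: r0:Add2,r1:Mul2,r2:3,r3:17,r4:Mul1,r5:7
  c16: -  regs: r0:Add2,r1:Mul2,r2:3,r3:17,r4:Mul1,r5:7
  c17: -  regs: r0:Add2,r1:Mul2,r2:3,r3:17,r4:Mul1,r5:7
  c18: -  regs: r0:Add2,r1:Mul2,r2:3,r3:17,r4:Mul1,r5:7
  c19: CDB Mul2=289  regs: r0:Add2,r1:289,r2:3,r3:17,r4:Mul1,r5:7
  c20: -  regs: r0:Add2,r1:289,r2:3,r3:17,r4:Mul1,r5:7
  c21: CDB Add2=-272  regs: r0:-272,r1:289,r2:3,r3:17,r4:Mul1,r5:7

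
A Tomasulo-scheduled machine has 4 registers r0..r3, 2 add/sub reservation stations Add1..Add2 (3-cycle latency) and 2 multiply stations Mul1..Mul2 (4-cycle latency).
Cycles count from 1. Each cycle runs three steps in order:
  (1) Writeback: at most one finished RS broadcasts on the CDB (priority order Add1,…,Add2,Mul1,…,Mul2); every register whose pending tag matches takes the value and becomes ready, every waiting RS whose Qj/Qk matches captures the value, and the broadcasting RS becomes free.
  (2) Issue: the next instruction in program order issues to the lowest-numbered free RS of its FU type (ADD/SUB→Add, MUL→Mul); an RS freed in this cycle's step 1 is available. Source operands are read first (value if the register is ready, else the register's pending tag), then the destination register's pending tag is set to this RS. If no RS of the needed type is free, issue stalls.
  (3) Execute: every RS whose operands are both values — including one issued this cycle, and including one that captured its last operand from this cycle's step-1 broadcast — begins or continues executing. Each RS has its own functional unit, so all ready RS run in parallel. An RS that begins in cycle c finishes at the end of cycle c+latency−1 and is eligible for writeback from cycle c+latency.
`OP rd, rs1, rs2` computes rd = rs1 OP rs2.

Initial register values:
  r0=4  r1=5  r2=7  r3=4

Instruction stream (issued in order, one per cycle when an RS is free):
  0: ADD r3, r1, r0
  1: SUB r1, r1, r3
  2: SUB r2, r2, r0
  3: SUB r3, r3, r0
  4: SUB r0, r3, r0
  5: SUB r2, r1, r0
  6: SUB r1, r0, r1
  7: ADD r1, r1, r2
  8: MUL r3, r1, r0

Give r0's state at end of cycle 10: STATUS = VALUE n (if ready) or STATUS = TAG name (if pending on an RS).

STATUS = TAG Add2

  c1: issue ADD r3<-Add1  regs: r0:4,r1:5,r2:7,r3:Add1
  c2: issue SUB r1<-Add2  regs: r0:4,r1:Add2,r2:7,r3:Add1
  c3: stall  regs: r0:4,r1:Add2,r2:7,r3:Add1
  c4: CDB Add1=9; issue SUB r2<-Add1  regs: r0:4,r1:Add2,r2:Add1,r3:9
  c5: stall  regs: r0:4,r1:Add2,r2:Add1,r3:9
  c6: stall  regs: r0:4,r1:Add2,r2:Add1,r3:9
  c7: CDB Add1=3; issue SUB r3<-Add1  regs: r0:4,r1:Add2,r2:3,r3:Add1
  c8: CDB Add2=-4; issue SUB r0<-Add2  regs: r0:Add2,r1:-4,r2:3,r3:Add1
  c9: stall  regs: r0:Add2,r1:-4,r2:3,r3:Add1
  c10: CDB Add1=5; issue SUB r2<-Add1  regs: r0:Add2,r1:-4,r2:Add1,r3:5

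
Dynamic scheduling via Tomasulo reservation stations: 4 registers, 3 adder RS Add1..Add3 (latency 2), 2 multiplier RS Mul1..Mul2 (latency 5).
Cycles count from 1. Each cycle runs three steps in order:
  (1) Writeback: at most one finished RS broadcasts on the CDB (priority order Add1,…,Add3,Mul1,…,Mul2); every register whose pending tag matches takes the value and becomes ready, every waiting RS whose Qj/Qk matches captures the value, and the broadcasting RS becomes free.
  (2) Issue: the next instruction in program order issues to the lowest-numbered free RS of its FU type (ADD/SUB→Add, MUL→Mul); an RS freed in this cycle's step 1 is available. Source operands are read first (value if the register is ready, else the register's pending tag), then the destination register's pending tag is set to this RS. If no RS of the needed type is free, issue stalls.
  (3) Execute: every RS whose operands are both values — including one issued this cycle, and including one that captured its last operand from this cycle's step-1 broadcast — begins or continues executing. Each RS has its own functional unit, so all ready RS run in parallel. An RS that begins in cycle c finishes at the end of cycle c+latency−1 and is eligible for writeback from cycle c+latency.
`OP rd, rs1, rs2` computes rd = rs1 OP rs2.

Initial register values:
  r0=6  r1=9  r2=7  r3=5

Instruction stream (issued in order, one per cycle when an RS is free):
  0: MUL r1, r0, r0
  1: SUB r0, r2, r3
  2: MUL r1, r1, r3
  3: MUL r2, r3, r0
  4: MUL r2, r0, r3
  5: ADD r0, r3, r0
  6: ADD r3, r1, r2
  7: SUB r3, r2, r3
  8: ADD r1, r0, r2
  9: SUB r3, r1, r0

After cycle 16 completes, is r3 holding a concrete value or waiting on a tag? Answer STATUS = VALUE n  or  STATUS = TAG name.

STATUS = TAG Add1

cycle 1: issue MUL r1<-Mul1 // r0:6,r1:Mul1,r2:7,r3:5
cycle 2: issue SUB r0<-Add1 // r0:Add1,r1:Mul1,r2:7,r3:5
cycle 3: issue MUL r1<-Mul2 // r0:Add1,r1:Mul2,r2:7,r3:5
cycle 4: CDB Add1=2; stall // r0:2,r1:Mul2,r2:7,r3:5
cycle 5: stall // r0:2,r1:Mul2,r2:7,r3:5
cycle 6: CDB Mul1=36; issue MUL r2<-Mul1 // r0:2,r1:Mul2,r2:Mul1,r3:5
cycle 7: stall // r0:2,r1:Mul2,r2:Mul1,r3:5
cycle 8: stall // r0:2,r1:Mul2,r2:Mul1,r3:5
cycle 9: stall // r0:2,r1:Mul2,r2:Mul1,r3:5
cycle 10: stall // r0:2,r1:Mul2,r2:Mul1,r3:5
cycle 11: CDB Mul1=10; issue MUL r2<-Mul1 // r0:2,r1:Mul2,r2:Mul1,r3:5
cycle 12: CDB Mul2=180; issue ADD r0<-Add1 // r0:Add1,r1:180,r2:Mul1,r3:5
cycle 13: issue ADD r3<-Add2 // r0:Add1,r1:180,r2:Mul1,r3:Add2
cycle 14: CDB Add1=7; issue SUB r3<-Add1 // r0:7,r1:180,r2:Mul1,r3:Add1
cycle 15: issue ADD r1<-Add3 // r0:7,r1:Add3,r2:Mul1,r3:Add1
cycle 16: CDB Mul1=10; stall // r0:7,r1:Add3,r2:10,r3:Add1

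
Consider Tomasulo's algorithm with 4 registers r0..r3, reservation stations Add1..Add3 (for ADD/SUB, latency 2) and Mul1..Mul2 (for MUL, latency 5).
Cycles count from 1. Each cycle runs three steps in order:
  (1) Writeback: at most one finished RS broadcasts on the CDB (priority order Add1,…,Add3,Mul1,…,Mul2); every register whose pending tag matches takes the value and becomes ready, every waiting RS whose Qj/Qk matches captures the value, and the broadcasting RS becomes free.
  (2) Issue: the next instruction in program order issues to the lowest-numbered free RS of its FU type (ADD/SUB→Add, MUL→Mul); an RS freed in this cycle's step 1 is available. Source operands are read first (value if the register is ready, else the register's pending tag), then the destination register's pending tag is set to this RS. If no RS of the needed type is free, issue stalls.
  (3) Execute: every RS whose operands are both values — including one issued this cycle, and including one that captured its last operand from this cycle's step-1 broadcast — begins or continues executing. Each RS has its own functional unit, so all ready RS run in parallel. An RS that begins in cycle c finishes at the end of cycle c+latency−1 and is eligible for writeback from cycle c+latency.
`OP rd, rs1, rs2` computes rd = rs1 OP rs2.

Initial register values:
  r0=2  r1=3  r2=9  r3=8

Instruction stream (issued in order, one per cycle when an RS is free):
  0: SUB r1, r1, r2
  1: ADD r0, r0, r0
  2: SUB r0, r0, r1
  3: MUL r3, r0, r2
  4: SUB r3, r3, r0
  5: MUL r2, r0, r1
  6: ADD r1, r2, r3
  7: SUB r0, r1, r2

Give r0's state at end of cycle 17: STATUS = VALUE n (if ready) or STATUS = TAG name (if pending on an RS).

cycle 1: issue SUB r1<-Add1 // r0:2,r1:Add1,r2:9,r3:8
cycle 2: issue ADD r0<-Add2 // r0:Add2,r1:Add1,r2:9,r3:8
cycle 3: CDB Add1=-6; issue SUB r0<-Add1 // r0:Add1,r1:-6,r2:9,r3:8
cycle 4: CDB Add2=4; issue MUL r3<-Mul1 // r0:Add1,r1:-6,r2:9,r3:Mul1
cycle 5: issue SUB r3<-Add2 // r0:Add1,r1:-6,r2:9,r3:Add2
cycle 6: CDB Add1=10; issue MUL r2<-Mul2 // r0:10,r1:-6,r2:Mul2,r3:Add2
cycle 7: issue ADD r1<-Add1 // r0:10,r1:Add1,r2:Mul2,r3:Add2
cycle 8: issue SUB r0<-Add3 // r0:Add3,r1:Add1,r2:Mul2,r3:Add2
cycle 9: - // r0:Add3,r1:Add1,r2:Mul2,r3:Add2
cycle 10: - // r0:Add3,r1:Add1,r2:Mul2,r3:Add2
cycle 11: CDB Mul1=90 // r0:Add3,r1:Add1,r2:Mul2,r3:Add2
cycle 12: CDB Mul2=-60 // r0:Add3,r1:Add1,r2:-60,r3:Add2
cycle 13: CDB Add2=80 // r0:Add3,r1:Add1,r2:-60,r3:80
cycle 14: - // r0:Add3,r1:Add1,r2:-60,r3:80
cycle 15: CDB Add1=20 // r0:Add3,r1:20,r2:-60,r3:80
cycle 16: - // r0:Add3,r1:20,r2:-60,r3:80
cycle 17: CDB Add3=80 // r0:80,r1:20,r2:-60,r3:80

STATUS = VALUE 80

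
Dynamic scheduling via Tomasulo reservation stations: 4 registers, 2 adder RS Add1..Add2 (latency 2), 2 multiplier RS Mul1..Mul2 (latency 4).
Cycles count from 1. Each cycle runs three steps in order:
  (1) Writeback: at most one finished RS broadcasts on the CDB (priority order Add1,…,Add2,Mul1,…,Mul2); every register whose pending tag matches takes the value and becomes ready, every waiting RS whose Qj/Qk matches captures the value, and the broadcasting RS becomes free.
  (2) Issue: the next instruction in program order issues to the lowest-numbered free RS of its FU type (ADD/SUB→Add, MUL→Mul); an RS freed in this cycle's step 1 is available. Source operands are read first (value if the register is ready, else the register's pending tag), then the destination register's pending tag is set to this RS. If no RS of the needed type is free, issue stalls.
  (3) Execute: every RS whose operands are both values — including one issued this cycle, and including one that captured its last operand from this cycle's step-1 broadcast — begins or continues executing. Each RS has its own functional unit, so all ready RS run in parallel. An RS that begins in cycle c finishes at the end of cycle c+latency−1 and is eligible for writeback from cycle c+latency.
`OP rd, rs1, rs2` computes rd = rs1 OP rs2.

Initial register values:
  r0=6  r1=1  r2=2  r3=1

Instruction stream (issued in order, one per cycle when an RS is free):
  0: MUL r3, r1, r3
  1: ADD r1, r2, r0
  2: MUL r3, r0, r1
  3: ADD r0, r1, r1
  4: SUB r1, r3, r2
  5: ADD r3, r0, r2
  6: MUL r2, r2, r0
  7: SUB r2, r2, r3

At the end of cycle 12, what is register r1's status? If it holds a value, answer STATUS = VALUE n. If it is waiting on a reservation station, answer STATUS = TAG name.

  c1: issue MUL r3<-Mul1  regs: r0:6,r1:1,r2:2,r3:Mul1
  c2: issue ADD r1<-Add1  regs: r0:6,r1:Add1,r2:2,r3:Mul1
  c3: issue MUL r3<-Mul2  regs: r0:6,r1:Add1,r2:2,r3:Mul2
  c4: CDB Add1=8; issue ADD r0<-Add1  regs: r0:Add1,r1:8,r2:2,r3:Mul2
  c5: CDB Mul1=1; issue SUB r1<-Add2  regs: r0:Add1,r1:Add2,r2:2,r3:Mul2
  c6: CDB Add1=16; issue ADD r3<-Add1  regs: r0:16,r1:Add2,r2:2,r3:Add1
  c7: issue MUL r2<-Mul1  regs: r0:16,r1:Add2,r2:Mul1,r3:Add1
  c8: CDB Add1=18; issue SUB r2<-Add1  regs: r0:16,r1:Add2,r2:Add1,r3:18
  c9: CDB Mul2=48  regs: r0:16,r1:Add2,r2:Add1,r3:18
  c10: -  regs: r0:16,r1:Add2,r2:Add1,r3:18
  c11: CDB Add2=46  regs: r0:16,r1:46,r2:Add1,r3:18
  c12: CDB Mul1=32  regs: r0:16,r1:46,r2:Add1,r3:18

STATUS = VALUE 46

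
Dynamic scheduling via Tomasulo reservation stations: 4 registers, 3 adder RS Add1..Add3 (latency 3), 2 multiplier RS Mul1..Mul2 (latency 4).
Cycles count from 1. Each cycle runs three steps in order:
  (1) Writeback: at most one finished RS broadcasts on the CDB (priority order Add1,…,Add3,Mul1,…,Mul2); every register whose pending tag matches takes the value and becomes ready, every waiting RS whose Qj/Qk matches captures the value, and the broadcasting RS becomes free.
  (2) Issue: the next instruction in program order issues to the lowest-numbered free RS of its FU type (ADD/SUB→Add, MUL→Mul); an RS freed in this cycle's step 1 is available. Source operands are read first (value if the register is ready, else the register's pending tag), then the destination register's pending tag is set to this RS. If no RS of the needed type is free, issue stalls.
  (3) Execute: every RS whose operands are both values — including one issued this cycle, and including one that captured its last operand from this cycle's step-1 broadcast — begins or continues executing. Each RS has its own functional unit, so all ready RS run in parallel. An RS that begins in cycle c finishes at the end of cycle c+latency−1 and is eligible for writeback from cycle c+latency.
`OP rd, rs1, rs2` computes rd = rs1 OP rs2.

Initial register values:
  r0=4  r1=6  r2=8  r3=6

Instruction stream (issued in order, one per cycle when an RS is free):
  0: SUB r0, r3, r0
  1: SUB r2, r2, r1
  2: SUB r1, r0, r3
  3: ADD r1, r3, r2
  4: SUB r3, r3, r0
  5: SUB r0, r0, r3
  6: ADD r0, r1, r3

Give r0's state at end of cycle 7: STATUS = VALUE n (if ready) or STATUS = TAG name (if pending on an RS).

STATUS = TAG Add3

cycle 1: issue SUB r0<-Add1 // r0:Add1,r1:6,r2:8,r3:6
cycle 2: issue SUB r2<-Add2 // r0:Add1,r1:6,r2:Add2,r3:6
cycle 3: issue SUB r1<-Add3 // r0:Add1,r1:Add3,r2:Add2,r3:6
cycle 4: CDB Add1=2; issue ADD r1<-Add1 // r0:2,r1:Add1,r2:Add2,r3:6
cycle 5: CDB Add2=2; issue SUB r3<-Add2 // r0:2,r1:Add1,r2:2,r3:Add2
cycle 6: stall // r0:2,r1:Add1,r2:2,r3:Add2
cycle 7: CDB Add3=-4; issue SUB r0<-Add3 // r0:Add3,r1:Add1,r2:2,r3:Add2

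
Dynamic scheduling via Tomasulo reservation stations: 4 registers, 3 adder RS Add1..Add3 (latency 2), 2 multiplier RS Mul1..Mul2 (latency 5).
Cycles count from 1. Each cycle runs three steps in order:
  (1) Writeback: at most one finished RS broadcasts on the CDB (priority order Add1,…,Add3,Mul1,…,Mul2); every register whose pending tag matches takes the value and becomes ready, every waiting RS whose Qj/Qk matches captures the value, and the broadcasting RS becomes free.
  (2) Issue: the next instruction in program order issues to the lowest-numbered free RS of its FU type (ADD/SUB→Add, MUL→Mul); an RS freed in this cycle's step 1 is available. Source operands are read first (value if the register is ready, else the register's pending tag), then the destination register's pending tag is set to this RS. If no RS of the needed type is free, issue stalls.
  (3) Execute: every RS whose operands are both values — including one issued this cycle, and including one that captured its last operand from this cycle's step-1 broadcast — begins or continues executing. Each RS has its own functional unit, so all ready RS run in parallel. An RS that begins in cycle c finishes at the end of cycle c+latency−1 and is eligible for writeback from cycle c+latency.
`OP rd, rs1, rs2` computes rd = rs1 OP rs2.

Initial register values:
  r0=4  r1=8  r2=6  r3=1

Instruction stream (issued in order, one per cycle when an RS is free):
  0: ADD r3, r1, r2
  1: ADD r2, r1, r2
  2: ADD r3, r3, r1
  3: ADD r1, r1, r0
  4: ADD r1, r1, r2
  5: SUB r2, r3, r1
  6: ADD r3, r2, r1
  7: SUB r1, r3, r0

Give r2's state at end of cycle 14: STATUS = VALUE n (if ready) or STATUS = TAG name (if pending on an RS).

STATUS = VALUE -4

cycle 1: issue ADD r3<-Add1 // r0:4,r1:8,r2:6,r3:Add1
cycle 2: issue ADD r2<-Add2 // r0:4,r1:8,r2:Add2,r3:Add1
cycle 3: CDB Add1=14; issue ADD r3<-Add1 // r0:4,r1:8,r2:Add2,r3:Add1
cycle 4: CDB Add2=14; issue ADD r1<-Add2 // r0:4,r1:Add2,r2:14,r3:Add1
cycle 5: CDB Add1=22; issue ADD r1<-Add1 // r0:4,r1:Add1,r2:14,r3:22
cycle 6: CDB Add2=12; issue SUB r2<-Add2 // r0:4,r1:Add1,r2:Add2,r3:22
cycle 7: issue ADD r3<-Add3 // r0:4,r1:Add1,r2:Add2,r3:Add3
cycle 8: CDB Add1=26; issue SUB r1<-Add1 // r0:4,r1:Add1,r2:Add2,r3:Add3
cycle 9: - // r0:4,r1:Add1,r2:Add2,r3:Add3
cycle 10: CDB Add2=-4 // r0:4,r1:Add1,r2:-4,r3:Add3
cycle 11: - // r0:4,r1:Add1,r2:-4,r3:Add3
cycle 12: CDB Add3=22 // r0:4,r1:Add1,r2:-4,r3:22
cycle 13: - // r0:4,r1:Add1,r2:-4,r3:22
cycle 14: CDB Add1=18 // r0:4,r1:18,r2:-4,r3:22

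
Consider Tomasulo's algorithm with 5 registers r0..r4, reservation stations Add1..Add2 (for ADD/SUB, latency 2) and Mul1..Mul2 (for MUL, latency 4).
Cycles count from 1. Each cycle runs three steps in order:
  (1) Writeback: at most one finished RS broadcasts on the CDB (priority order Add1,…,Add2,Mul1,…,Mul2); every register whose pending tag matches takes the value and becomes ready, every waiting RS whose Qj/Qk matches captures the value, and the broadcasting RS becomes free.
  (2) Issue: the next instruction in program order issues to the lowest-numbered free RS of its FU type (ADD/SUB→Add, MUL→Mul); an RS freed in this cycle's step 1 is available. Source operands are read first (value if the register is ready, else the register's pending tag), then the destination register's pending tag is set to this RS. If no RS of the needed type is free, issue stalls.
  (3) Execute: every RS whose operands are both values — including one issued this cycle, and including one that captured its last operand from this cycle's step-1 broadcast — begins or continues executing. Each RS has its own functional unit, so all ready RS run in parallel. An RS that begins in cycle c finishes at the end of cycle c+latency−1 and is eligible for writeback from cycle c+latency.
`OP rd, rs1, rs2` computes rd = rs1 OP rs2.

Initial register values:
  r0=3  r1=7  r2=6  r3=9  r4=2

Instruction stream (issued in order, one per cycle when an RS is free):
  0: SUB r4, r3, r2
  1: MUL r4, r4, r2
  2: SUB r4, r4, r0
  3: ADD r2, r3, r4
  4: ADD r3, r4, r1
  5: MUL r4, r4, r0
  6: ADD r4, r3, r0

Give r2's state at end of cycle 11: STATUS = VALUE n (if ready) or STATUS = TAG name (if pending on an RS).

c1: issue SUB r4<-Add1 | r0:3,r1:7,r2:6,r3:9,r4:Add1
c2: issue MUL r4<-Mul1 | r0:3,r1:7,r2:6,r3:9,r4:Mul1
c3: CDB Add1=3; issue SUB r4<-Add1 | r0:3,r1:7,r2:6,r3:9,r4:Add1
c4: issue ADD r2<-Add2 | r0:3,r1:7,r2:Add2,r3:9,r4:Add1
c5: stall | r0:3,r1:7,r2:Add2,r3:9,r4:Add1
c6: stall | r0:3,r1:7,r2:Add2,r3:9,r4:Add1
c7: CDB Mul1=18; stall | r0:3,r1:7,r2:Add2,r3:9,r4:Add1
c8: stall | r0:3,r1:7,r2:Add2,r3:9,r4:Add1
c9: CDB Add1=15; issue ADD r3<-Add1 | r0:3,r1:7,r2:Add2,r3:Add1,r4:15
c10: issue MUL r4<-Mul1 | r0:3,r1:7,r2:Add2,r3:Add1,r4:Mul1
c11: CDB Add1=22; issue ADD r4<-Add1 | r0:3,r1:7,r2:Add2,r3:22,r4:Add1

STATUS = TAG Add2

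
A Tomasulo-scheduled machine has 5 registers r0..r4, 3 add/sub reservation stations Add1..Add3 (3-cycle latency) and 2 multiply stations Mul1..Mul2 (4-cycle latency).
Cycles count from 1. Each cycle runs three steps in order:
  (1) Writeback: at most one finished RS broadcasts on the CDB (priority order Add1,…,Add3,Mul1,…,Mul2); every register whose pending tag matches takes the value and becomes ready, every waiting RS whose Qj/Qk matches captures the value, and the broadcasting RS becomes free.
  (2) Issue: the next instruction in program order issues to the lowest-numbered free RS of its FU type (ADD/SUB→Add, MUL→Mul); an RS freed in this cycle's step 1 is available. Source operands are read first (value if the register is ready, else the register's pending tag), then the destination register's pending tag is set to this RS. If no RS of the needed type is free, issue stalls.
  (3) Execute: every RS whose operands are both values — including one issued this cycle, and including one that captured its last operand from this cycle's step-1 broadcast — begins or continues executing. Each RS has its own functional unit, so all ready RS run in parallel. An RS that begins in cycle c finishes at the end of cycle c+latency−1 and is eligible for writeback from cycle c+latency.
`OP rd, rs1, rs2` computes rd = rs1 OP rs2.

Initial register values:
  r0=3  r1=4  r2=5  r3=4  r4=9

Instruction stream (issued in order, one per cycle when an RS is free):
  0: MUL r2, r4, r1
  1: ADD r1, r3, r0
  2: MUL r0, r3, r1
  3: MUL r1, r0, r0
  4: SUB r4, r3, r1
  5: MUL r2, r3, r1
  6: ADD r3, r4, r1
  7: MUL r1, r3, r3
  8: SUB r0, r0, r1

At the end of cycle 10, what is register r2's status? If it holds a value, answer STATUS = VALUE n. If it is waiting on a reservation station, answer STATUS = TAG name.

cycle 1: issue MUL r2<-Mul1 // r0:3,r1:4,r2:Mul1,r3:4,r4:9
cycle 2: issue ADD r1<-Add1 // r0:3,r1:Add1,r2:Mul1,r3:4,r4:9
cycle 3: issue MUL r0<-Mul2 // r0:Mul2,r1:Add1,r2:Mul1,r3:4,r4:9
cycle 4: stall // r0:Mul2,r1:Add1,r2:Mul1,r3:4,r4:9
cycle 5: CDB Add1=7; stall // r0:Mul2,r1:7,r2:Mul1,r3:4,r4:9
cycle 6: CDB Mul1=36; issue MUL r1<-Mul1 // r0:Mul2,r1:Mul1,r2:36,r3:4,r4:9
cycle 7: issue SUB r4<-Add1 // r0:Mul2,r1:Mul1,r2:36,r3:4,r4:Add1
cycle 8: stall // r0:Mul2,r1:Mul1,r2:36,r3:4,r4:Add1
cycle 9: CDB Mul2=28; issue MUL r2<-Mul2 // r0:28,r1:Mul1,r2:Mul2,r3:4,r4:Add1
cycle 10: issue ADD r3<-Add2 // r0:28,r1:Mul1,r2:Mul2,r3:Add2,r4:Add1

STATUS = TAG Mul2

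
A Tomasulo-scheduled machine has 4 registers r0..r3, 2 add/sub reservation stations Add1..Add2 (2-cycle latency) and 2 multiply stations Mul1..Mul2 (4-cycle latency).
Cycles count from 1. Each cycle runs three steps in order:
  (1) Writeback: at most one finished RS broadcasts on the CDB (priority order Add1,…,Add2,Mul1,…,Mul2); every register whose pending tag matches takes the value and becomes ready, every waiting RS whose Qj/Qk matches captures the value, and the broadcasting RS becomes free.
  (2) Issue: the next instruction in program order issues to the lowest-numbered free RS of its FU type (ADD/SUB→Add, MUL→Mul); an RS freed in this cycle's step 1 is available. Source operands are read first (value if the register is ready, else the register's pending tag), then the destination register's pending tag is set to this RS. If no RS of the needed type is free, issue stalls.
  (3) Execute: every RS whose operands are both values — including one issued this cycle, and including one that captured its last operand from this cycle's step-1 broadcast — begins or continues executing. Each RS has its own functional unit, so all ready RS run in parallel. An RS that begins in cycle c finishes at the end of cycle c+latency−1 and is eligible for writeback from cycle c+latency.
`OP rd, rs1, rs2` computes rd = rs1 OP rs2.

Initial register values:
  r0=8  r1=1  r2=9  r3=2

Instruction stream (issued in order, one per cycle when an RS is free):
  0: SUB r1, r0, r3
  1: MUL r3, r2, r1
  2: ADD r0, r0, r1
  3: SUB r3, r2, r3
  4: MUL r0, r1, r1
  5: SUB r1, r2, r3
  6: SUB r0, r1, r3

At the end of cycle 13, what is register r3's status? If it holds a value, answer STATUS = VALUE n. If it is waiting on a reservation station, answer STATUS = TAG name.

STATUS = VALUE -45

c1: issue SUB r1<-Add1 | r0:8,r1:Add1,r2:9,r3:2
c2: issue MUL r3<-Mul1 | r0:8,r1:Add1,r2:9,r3:Mul1
c3: CDB Add1=6; issue ADD r0<-Add1 | r0:Add1,r1:6,r2:9,r3:Mul1
c4: issue SUB r3<-Add2 | r0:Add1,r1:6,r2:9,r3:Add2
c5: CDB Add1=14; issue MUL r0<-Mul2 | r0:Mul2,r1:6,r2:9,r3:Add2
c6: issue SUB r1<-Add1 | r0:Mul2,r1:Add1,r2:9,r3:Add2
c7: CDB Mul1=54; stall | r0:Mul2,r1:Add1,r2:9,r3:Add2
c8: stall | r0:Mul2,r1:Add1,r2:9,r3:Add2
c9: CDB Add2=-45; issue SUB r0<-Add2 | r0:Add2,r1:Add1,r2:9,r3:-45
c10: CDB Mul2=36 | r0:Add2,r1:Add1,r2:9,r3:-45
c11: CDB Add1=54 | r0:Add2,r1:54,r2:9,r3:-45
c12: - | r0:Add2,r1:54,r2:9,r3:-45
c13: CDB Add2=99 | r0:99,r1:54,r2:9,r3:-45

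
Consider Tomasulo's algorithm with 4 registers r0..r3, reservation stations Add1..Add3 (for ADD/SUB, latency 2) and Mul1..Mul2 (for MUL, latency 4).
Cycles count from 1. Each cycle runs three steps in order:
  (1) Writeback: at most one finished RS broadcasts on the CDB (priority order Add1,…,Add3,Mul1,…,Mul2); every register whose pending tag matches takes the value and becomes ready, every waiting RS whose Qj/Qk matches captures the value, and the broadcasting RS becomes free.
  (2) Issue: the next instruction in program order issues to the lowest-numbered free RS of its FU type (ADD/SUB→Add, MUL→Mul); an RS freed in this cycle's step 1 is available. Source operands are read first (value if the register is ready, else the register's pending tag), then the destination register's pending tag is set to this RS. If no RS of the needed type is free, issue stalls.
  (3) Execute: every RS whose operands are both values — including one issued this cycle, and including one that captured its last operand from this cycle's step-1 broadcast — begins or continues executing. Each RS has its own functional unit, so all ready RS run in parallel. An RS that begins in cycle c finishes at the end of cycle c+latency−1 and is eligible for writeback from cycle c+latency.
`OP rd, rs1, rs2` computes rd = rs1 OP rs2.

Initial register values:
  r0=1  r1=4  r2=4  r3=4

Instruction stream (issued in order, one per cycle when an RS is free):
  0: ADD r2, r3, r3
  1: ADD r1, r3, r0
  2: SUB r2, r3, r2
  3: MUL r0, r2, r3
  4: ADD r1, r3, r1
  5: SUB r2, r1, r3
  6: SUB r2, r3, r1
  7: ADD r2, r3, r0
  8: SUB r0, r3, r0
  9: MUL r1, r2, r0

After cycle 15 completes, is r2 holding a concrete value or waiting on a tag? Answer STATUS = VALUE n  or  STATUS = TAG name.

STATUS = VALUE -12

  c1: issue ADD r2<-Add1  regs: r0:1,r1:4,r2:Add1,r3:4
  c2: issue ADD r1<-Add2  regs: r0:1,r1:Add2,r2:Add1,r3:4
  c3: CDB Add1=8; issue SUB r2<-Add1  regs: r0:1,r1:Add2,r2:Add1,r3:4
  c4: CDB Add2=5; issue MUL r0<-Mul1  regs: r0:Mul1,r1:5,r2:Add1,r3:4
  c5: CDB Add1=-4; issue ADD r1<-Add1  regs: r0:Mul1,r1:Add1,r2:-4,r3:4
  c6: issue SUB r2<-Add2  regs: r0:Mul1,r1:Add1,r2:Add2,r3:4
  c7: CDB Add1=9; issue SUB r2<-Add1  regs: r0:Mul1,r1:9,r2:Add1,r3:4
  c8: issue ADD r2<-Add3  regs: r0:Mul1,r1:9,r2:Add3,r3:4
  c9: CDB Add1=-5; issue SUB r0<-Add1  regs: r0:Add1,r1:9,r2:Add3,r3:4
  c10: CDB Add2=5; issue MUL r1<-Mul2  regs: r0:Add1,r1:Mul2,r2:Add3,r3:4
  c11: CDB Mul1=-16  regs: r0:Add1,r1:Mul2,r2:Add3,r3:4
  c12: -  regs: r0:Add1,r1:Mul2,r2:Add3,r3:4
  c13: CDB Add1=20  regs: r0:20,r1:Mul2,r2:Add3,r3:4
  c14: CDB Add3=-12  regs: r0:20,r1:Mul2,r2:-12,r3:4
  c15: -  regs: r0:20,r1:Mul2,r2:-12,r3:4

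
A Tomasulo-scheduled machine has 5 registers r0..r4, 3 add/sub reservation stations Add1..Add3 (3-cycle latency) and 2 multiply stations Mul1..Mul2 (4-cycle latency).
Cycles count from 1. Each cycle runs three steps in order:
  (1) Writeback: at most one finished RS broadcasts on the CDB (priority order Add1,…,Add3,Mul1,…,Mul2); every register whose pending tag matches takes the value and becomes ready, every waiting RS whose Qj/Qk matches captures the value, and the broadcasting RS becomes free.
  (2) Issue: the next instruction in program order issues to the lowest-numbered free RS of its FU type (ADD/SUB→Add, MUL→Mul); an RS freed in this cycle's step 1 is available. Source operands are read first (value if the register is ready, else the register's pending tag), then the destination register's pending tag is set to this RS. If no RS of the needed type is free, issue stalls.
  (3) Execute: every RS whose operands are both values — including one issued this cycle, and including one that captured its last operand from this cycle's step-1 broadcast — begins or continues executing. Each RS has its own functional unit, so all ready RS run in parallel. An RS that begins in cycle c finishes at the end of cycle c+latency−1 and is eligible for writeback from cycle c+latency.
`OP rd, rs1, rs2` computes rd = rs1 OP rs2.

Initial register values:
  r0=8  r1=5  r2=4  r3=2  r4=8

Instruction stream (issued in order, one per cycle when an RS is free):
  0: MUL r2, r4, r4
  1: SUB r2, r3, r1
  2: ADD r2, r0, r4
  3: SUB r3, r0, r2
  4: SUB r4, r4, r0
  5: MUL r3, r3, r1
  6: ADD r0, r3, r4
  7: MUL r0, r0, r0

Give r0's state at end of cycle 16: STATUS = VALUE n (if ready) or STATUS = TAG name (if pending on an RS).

STATUS = TAG Mul1

  c1: issue MUL r2<-Mul1  regs: r0:8,r1:5,r2:Mul1,r3:2,r4:8
  c2: issue SUB r2<-Add1  regs: r0:8,r1:5,r2:Add1,r3:2,r4:8
  c3: issue ADD r2<-Add2  regs: r0:8,r1:5,r2:Add2,r3:2,r4:8
  c4: issue SUB r3<-Add3  regs: r0:8,r1:5,r2:Add2,r3:Add3,r4:8
  c5: CDB Add1=-3; issue SUB r4<-Add1  regs: r0:8,r1:5,r2:Add2,r3:Add3,r4:Add1
  c6: CDB Add2=16; issue MUL r3<-Mul2  regs: r0:8,r1:5,r2:16,r3:Mul2,r4:Add1
  c7: CDB Mul1=64; issue ADD r0<-Add2  regs: r0:Add2,r1:5,r2:16,r3:Mul2,r4:Add1
  c8: CDB Add1=0; issue MUL r0<-Mul1  regs: r0:Mul1,r1:5,r2:16,r3:Mul2,r4:0
  c9: CDB Add3=-8  regs: r0:Mul1,r1:5,r2:16,r3:Mul2,r4:0
  c10: -  regs: r0:Mul1,r1:5,r2:16,r3:Mul2,r4:0
  c11: -  regs: r0:Mul1,r1:5,r2:16,r3:Mul2,r4:0
  c12: -  regs: r0:Mul1,r1:5,r2:16,r3:Mul2,r4:0
  c13: CDB Mul2=-40  regs: r0:Mul1,r1:5,r2:16,r3:-40,r4:0
  c14: -  regs: r0:Mul1,r1:5,r2:16,r3:-40,r4:0
  c15: -  regs: r0:Mul1,r1:5,r2:16,r3:-40,r4:0
  c16: CDB Add2=-40  regs: r0:Mul1,r1:5,r2:16,r3:-40,r4:0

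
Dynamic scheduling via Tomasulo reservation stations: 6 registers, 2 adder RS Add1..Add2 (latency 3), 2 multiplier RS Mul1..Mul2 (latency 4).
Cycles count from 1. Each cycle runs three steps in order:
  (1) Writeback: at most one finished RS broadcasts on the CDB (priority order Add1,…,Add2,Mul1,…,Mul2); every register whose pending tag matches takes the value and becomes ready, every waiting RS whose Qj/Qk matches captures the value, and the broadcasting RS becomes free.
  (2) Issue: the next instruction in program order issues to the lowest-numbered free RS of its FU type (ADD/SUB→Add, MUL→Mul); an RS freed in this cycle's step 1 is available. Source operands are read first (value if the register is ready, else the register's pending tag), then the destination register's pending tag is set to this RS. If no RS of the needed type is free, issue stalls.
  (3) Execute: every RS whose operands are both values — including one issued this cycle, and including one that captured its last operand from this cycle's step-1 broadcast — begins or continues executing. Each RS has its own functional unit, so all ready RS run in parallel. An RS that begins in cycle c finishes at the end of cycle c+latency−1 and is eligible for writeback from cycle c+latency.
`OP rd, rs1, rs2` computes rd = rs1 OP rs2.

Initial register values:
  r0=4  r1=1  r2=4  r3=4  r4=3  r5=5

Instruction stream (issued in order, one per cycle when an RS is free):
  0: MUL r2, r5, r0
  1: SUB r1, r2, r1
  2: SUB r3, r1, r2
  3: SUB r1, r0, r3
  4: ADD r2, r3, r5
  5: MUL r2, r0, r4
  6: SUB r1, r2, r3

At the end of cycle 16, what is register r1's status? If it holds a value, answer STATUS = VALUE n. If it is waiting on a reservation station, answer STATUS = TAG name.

STATUS = TAG Add1

c1: issue MUL r2<-Mul1 | r0:4,r1:1,r2:Mul1,r3:4,r4:3,r5:5
c2: issue SUB r1<-Add1 | r0:4,r1:Add1,r2:Mul1,r3:4,r4:3,r5:5
c3: issue SUB r3<-Add2 | r0:4,r1:Add1,r2:Mul1,r3:Add2,r4:3,r5:5
c4: stall | r0:4,r1:Add1,r2:Mul1,r3:Add2,r4:3,r5:5
c5: CDB Mul1=20; stall | r0:4,r1:Add1,r2:20,r3:Add2,r4:3,r5:5
c6: stall | r0:4,r1:Add1,r2:20,r3:Add2,r4:3,r5:5
c7: stall | r0:4,r1:Add1,r2:20,r3:Add2,r4:3,r5:5
c8: CDB Add1=19; issue SUB r1<-Add1 | r0:4,r1:Add1,r2:20,r3:Add2,r4:3,r5:5
c9: stall | r0:4,r1:Add1,r2:20,r3:Add2,r4:3,r5:5
c10: stall | r0:4,r1:Add1,r2:20,r3:Add2,r4:3,r5:5
c11: CDB Add2=-1; issue ADD r2<-Add2 | r0:4,r1:Add1,r2:Add2,r3:-1,r4:3,r5:5
c12: issue MUL r2<-Mul1 | r0:4,r1:Add1,r2:Mul1,r3:-1,r4:3,r5:5
c13: stall | r0:4,r1:Add1,r2:Mul1,r3:-1,r4:3,r5:5
c14: CDB Add1=5; issue SUB r1<-Add1 | r0:4,r1:Add1,r2:Mul1,r3:-1,r4:3,r5:5
c15: CDB Add2=4 | r0:4,r1:Add1,r2:Mul1,r3:-1,r4:3,r5:5
c16: CDB Mul1=12 | r0:4,r1:Add1,r2:12,r3:-1,r4:3,r5:5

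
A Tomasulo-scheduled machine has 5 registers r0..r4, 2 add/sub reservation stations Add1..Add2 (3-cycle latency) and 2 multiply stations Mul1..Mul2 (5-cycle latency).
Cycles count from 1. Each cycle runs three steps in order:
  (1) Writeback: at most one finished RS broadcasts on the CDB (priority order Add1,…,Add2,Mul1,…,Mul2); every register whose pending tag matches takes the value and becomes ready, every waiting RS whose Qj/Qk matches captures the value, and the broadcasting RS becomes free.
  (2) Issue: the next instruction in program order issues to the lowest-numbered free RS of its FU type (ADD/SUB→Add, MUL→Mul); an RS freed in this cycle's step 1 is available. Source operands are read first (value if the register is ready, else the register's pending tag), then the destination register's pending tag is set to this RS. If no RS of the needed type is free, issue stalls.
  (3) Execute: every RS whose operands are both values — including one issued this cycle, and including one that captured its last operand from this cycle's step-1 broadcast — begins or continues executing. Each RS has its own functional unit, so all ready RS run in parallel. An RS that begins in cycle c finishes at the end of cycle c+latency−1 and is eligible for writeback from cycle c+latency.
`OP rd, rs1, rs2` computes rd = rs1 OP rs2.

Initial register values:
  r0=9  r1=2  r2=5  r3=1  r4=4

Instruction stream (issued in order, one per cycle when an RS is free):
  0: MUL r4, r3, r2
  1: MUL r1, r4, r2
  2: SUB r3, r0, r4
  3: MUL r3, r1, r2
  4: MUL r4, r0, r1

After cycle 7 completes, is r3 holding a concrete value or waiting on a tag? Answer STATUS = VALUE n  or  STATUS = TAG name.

  c1: issue MUL r4<-Mul1  regs: r0:9,r1:2,r2:5,r3:1,r4:Mul1
  c2: issue MUL r1<-Mul2  regs: r0:9,r1:Mul2,r2:5,r3:1,r4:Mul1
  c3: issue SUB r3<-Add1  regs: r0:9,r1:Mul2,r2:5,r3:Add1,r4:Mul1
  c4: stall  regs: r0:9,r1:Mul2,r2:5,r3:Add1,r4:Mul1
  c5: stall  regs: r0:9,r1:Mul2,r2:5,r3:Add1,r4:Mul1
  c6: CDB Mul1=5; issue MUL r3<-Mul1  regs: r0:9,r1:Mul2,r2:5,r3:Mul1,r4:5
  c7: stall  regs: r0:9,r1:Mul2,r2:5,r3:Mul1,r4:5

STATUS = TAG Mul1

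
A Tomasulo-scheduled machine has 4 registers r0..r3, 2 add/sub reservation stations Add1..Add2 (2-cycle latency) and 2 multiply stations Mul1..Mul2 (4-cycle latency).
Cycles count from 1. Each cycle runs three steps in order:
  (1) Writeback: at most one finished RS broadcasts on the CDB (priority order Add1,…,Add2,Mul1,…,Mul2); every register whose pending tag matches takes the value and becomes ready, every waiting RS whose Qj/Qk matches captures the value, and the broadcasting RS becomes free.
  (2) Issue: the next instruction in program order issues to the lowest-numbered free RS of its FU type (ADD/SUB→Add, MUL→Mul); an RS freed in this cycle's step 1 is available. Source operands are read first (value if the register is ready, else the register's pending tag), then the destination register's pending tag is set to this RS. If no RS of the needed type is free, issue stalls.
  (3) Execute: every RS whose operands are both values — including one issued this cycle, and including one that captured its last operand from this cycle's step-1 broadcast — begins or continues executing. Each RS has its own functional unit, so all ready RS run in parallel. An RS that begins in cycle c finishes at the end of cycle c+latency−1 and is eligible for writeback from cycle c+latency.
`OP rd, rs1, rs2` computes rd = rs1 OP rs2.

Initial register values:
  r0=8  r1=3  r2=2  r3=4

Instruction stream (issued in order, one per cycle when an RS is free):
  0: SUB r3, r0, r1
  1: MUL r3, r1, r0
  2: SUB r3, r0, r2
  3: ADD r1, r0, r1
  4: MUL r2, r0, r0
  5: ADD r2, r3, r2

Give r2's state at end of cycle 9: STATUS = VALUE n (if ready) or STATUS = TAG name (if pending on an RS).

STATUS = TAG Add1

  c1: issue SUB r3<-Add1  regs: r0:8,r1:3,r2:2,r3:Add1
  c2: issue MUL r3<-Mul1  regs: r0:8,r1:3,r2:2,r3:Mul1
  c3: CDB Add1=5; issue SUB r3<-Add1  regs: r0:8,r1:3,r2:2,r3:Add1
  c4: issue ADD r1<-Add2  regs: r0:8,r1:Add2,r2:2,r3:Add1
  c5: CDB Add1=6; issue MUL r2<-Mul2  regs: r0:8,r1:Add2,r2:Mul2,r3:6
  c6: CDB Add2=11; issue ADD r2<-Add1  regs: r0:8,r1:11,r2:Add1,r3:6
  c7: CDB Mul1=24  regs: r0:8,r1:11,r2:Add1,r3:6
  c8: -  regs: r0:8,r1:11,r2:Add1,r3:6
  c9: CDB Mul2=64  regs: r0:8,r1:11,r2:Add1,r3:6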